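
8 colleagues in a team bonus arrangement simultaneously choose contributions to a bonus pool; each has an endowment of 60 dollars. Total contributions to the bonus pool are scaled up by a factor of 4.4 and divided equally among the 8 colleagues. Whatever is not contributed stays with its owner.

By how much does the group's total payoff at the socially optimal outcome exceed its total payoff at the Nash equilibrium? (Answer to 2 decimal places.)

Each contributed unit returns 4.4/8 = 0.5500 to its contributor — below 1 — so contributing 0 is dominant for every player. At the Nash equilibrium everyone keeps their 60, and the group total is 8 × 60 = 480.
Each contributed unit returns 4.400 to the group as a whole (0.5500 to each of 8 players), which exceeds 1, so the social optimum is full contribution: group total = 4.400 × 480 = 2112.00.
Efficiency loss = 2112.00 − 480 = 1632.00.

1632.00 dollars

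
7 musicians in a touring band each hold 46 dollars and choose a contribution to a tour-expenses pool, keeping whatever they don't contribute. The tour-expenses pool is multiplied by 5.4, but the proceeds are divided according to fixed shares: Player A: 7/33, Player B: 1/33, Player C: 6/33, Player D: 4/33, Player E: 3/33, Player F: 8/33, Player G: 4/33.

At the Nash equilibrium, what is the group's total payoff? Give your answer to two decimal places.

726.80 dollars

Each unit j contributes comes back to j as 5.4 × (j's share), so j prefers to contribute only if that share exceeds 1/5.4 = 0.1852; otherwise keeping the unit dominates.
The shares above 0.1852 belong to Player A and Player F, contributing 46 each; the remaining 5 contribute 0. Total contributed: 92.
The tour-expenses pool pays out 5.4 × 92 = 496.80 in total (split across the unequal shares, but the aggregate is all that matters for the group sum).
The 5 free-riders keep 46 each, adding 230. Group total = 230 + 496.80 = 726.80.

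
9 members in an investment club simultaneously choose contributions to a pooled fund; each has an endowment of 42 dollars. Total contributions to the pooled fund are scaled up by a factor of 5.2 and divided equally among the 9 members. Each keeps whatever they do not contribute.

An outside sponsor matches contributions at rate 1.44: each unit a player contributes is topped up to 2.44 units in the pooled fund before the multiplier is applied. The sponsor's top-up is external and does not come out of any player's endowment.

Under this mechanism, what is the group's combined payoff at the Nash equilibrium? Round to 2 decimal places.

4796.06 dollars

The effective private return per unit is now 5.2 × 2.44 / 9 = 1.4098 > 1, so every player's dominant strategy flips to full contribution.
So the Nash equilibrium is full contribution by all 9; the group earns 5.2 × 2.44 × 378 = 4796.06.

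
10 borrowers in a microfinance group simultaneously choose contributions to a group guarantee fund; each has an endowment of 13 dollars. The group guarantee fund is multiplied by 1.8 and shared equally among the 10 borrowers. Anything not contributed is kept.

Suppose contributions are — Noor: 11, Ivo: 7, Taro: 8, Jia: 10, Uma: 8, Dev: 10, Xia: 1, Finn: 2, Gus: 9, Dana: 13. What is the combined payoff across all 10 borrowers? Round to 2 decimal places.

Total contributed: 11 + 7 + 8 + 10 + 8 + 10 + 1 + 2 + 9 + 13 = 79; total kept: 10 × 13 − 79 = 51.
The group guarantee fund pays out 1.8 × 79 = 142.20 in aggregate.
Group total = 51 + 142.20 = 193.20.

193.20 dollars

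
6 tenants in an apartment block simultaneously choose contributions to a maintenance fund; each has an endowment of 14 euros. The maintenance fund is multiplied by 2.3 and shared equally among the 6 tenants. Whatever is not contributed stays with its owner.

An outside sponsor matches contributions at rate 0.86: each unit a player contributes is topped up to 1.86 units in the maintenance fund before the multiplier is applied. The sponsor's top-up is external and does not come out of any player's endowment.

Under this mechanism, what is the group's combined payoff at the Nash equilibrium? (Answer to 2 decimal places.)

84.00 euros

The effective private return is 2.3 × 1.86 / 6 = 0.7130, which is still under 1, so the mechanism doesn't change anyone's dominant strategy: zero contribution.
Everyone keeps their endowment and the group total is 6 × 14 = 84.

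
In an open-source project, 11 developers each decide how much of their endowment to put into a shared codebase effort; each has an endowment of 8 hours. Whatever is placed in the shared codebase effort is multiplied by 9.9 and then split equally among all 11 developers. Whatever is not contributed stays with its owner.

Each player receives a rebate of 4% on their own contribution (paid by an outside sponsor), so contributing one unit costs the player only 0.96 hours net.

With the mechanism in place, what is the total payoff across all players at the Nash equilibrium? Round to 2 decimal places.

88.00 hours

Even with the mechanism, each unit contributed returns only (9.9/11) / 0.96 = 0.9375 per unit of net cost, so contributing nothing is still dominant.
Everyone keeps their endowment and the group total is 11 × 8 = 88.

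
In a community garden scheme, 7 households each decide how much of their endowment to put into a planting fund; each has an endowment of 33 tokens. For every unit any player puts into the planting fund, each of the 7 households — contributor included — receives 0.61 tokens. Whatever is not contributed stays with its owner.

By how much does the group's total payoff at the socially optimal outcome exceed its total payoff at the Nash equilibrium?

The private return per contributed unit is 0.61 < 1, so contributing 0 is dominant for every player. At the Nash equilibrium everyone keeps their 33, and the group total is 7 × 33 = 231.
Each contributed unit returns 4.270 to the group as a whole (0.61 to each of 7 players), which exceeds 1, so the social optimum is full contribution: group total = 4.270 × 231 = 986.37.
Efficiency loss = 986.37 − 231 = 755.37.

755.37 tokens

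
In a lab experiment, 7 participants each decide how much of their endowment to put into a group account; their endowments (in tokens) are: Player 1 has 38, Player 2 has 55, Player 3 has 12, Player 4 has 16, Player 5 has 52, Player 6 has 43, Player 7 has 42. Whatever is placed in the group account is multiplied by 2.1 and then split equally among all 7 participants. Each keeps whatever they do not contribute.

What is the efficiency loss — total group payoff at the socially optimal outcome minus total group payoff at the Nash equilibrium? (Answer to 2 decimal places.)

The private return per contributed unit is 2.1/7 = 0.3000 < 1 for every player regardless of endowment, so the Nash equilibrium is zero contribution and the group total is Σ E_j = 38 + 55 + 12 + 16 + 52 + 43 + 42 = 258.
Each contributed unit returns 2.100 to the group, so the social optimum is full contribution by everyone: group total = 2.100 × 258 = 541.80.
Efficiency loss = (2.100 − 1) × 258 = 283.80.

283.80 tokens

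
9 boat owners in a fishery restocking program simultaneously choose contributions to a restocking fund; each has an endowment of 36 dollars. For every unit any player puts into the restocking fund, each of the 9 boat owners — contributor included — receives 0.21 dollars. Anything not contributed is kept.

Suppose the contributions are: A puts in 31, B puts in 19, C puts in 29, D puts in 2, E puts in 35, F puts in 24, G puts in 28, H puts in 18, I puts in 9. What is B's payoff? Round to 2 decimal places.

57.95 dollars

Total contributed: 31 + 19 + 29 + 2 + 35 + 24 + 28 + 18 + 9 = 195.
Each receives 0.21 × 195 = 40.95 from the restocking fund.
B keeps 36 − 19 = 17, so B's payoff is 17 + 40.95 = 57.95.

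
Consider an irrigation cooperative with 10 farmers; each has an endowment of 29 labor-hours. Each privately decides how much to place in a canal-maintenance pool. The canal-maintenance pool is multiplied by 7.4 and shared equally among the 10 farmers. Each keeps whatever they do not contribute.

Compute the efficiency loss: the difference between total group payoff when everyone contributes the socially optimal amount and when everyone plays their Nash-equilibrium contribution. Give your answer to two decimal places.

1856.00 labor-hours

Each contributed unit returns 7.4/10 = 0.7400 to its contributor — below 1 — so contributing 0 is dominant for every player. At the Nash equilibrium everyone keeps their 29, and the group total is 10 × 29 = 290.
Each contributed unit returns 7.400 to the group as a whole (0.7400 to each of 10 players), which exceeds 1, so the social optimum is full contribution: group total = 7.400 × 290 = 2146.00.
Efficiency loss = 2146.00 − 290 = 1856.00.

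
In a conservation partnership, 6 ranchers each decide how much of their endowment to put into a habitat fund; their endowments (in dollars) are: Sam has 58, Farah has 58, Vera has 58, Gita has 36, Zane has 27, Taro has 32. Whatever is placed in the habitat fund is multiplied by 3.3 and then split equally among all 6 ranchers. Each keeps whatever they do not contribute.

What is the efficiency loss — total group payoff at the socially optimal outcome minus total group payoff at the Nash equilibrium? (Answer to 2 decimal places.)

The private return per contributed unit is 3.3/6 = 0.5500 < 1 for every player regardless of endowment, so the Nash equilibrium is zero contribution and the group total is Σ E_j = 58 + 58 + 58 + 36 + 27 + 32 = 269.
Each contributed unit returns 3.300 to the group, so the social optimum is full contribution by everyone: group total = 3.300 × 269 = 887.70.
Efficiency loss = (3.300 − 1) × 269 = 618.70.

618.70 dollars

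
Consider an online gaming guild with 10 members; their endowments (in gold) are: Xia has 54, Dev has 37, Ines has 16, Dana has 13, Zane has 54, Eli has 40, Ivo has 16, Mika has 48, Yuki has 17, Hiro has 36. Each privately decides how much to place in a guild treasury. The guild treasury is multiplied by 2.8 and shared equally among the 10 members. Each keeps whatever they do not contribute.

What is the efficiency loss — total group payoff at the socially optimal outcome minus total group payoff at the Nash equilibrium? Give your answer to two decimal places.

The private return per contributed unit is 2.8/10 = 0.2800 < 1 for every player regardless of endowment, so the Nash equilibrium is zero contribution and the group total is Σ E_j = 54 + 37 + 16 + 13 + 54 + 40 + 16 + 48 + 17 + 36 = 331.
Each contributed unit returns 2.800 to the group, so the social optimum is full contribution by everyone: group total = 2.800 × 331 = 926.80.
Efficiency loss = (2.800 − 1) × 331 = 595.80.

595.80 gold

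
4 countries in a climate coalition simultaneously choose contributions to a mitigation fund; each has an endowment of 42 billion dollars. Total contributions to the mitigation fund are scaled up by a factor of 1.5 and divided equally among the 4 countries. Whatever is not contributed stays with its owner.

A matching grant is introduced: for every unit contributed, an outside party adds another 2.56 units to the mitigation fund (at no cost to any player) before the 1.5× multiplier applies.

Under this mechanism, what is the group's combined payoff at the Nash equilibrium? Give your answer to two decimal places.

897.12 billion dollars

Under the mechanism each unit contributed yields 1.5 × 3.56 / 4 = 1.3350 back to its contributor per unit of net cost, which exceeds 1, making full contribution the dominant choice for everyone.
So the Nash equilibrium is full contribution by all 4; the group earns 1.5 × 3.56 × 168 = 897.12.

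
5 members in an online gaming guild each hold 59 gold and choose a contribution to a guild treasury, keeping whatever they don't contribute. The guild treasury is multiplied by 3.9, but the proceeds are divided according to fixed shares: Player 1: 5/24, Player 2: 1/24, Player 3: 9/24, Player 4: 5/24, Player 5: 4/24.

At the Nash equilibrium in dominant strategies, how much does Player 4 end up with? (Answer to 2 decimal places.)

Player j's private return per contributed unit is 3.9 × (j's share). Contributing is weakly dominant for j when that share is at least 1/3.9 = 0.2564, and contributing 0 is dominant otherwise.
Player 3 alone (share 9/24) is above the threshold, contributing 59; the remaining 4 contribute 0. Total contributed: 59.
Player 4 keeps 59 and receives 3.9 × 59 × 5/24 = 47.94 from the guild treasury, for a payoff of 106.94.

106.94 gold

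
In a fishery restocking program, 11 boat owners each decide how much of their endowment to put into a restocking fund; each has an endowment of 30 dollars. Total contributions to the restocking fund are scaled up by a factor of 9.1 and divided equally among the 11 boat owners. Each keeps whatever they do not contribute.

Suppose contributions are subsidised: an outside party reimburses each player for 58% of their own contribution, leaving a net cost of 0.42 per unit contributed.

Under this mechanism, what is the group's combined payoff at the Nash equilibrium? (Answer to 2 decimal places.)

3194.40 dollars

The effective private return per unit is now (9.1/11) / 0.42 = 1.9697 > 1, so every player's dominant strategy flips to full contribution.
So the Nash equilibrium is full contribution by all 11; the group earns 11 × (30 × 0.58 + 9.1 × 30) = 3194.40.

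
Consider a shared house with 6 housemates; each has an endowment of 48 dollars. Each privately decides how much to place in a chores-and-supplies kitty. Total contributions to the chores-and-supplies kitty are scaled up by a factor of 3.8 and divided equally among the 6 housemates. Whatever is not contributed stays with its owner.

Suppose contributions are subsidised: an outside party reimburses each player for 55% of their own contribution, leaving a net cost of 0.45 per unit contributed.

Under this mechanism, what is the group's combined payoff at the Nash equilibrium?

The effective private return per unit is now (3.8/6) / 0.45 = 1.4074 > 1, so every player's dominant strategy flips to full contribution.
At the Nash equilibrium everyone contributes 48. Group total payoff = 6 × (48 × 0.55 + 3.8 × 48) = 1252.80.

1252.80 dollars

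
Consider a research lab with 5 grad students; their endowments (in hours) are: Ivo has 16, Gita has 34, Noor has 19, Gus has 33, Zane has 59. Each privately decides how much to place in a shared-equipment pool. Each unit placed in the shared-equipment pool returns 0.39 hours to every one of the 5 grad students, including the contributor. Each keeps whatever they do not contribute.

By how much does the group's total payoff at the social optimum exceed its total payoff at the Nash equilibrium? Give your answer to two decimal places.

The private return per contributed unit is 0.39 < 1 for everyone, so the Nash equilibrium is zero contribution and the group total is Σ E_j = 16 + 34 + 19 + 33 + 59 = 161.
Each contributed unit returns 1.950 to the group, so the social optimum is full contribution by everyone: group total = 1.950 × 161 = 313.95.
Efficiency loss = (1.950 − 1) × 161 = 152.95.

152.95 hours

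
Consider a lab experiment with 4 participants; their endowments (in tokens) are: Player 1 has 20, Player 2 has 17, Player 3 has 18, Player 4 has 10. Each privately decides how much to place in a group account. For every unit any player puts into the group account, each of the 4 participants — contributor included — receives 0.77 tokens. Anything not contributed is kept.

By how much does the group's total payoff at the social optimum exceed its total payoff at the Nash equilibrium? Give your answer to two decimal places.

The private return per contributed unit is 0.77 < 1 for everyone, so the Nash equilibrium is zero contribution and the group total is Σ E_j = 20 + 17 + 18 + 10 = 65.
Each contributed unit returns 3.080 to the group, so the social optimum is full contribution by everyone: group total = 3.080 × 65 = 200.20.
Efficiency loss = (3.080 − 1) × 65 = 135.20.

135.20 tokens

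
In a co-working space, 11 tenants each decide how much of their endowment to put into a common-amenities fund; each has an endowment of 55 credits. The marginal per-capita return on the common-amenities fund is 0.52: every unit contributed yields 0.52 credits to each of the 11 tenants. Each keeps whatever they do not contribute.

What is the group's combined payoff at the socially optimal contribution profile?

Each contributed unit returns 5.720 to the group as a whole (0.52 to each of 11 players), which exceeds 1, so the social optimum is full contribution: group total = 5.720 × 605 = 3460.60.

3460.60 credits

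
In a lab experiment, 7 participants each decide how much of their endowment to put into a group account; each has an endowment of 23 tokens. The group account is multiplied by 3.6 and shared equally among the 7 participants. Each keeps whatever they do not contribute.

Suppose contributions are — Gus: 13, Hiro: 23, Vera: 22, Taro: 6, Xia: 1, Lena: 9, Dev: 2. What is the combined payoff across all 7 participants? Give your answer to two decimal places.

358.60 tokens

Total contributed: 13 + 23 + 22 + 6 + 1 + 9 + 2 = 76; total kept: 7 × 23 − 76 = 85.
The group account pays out 3.6 × 76 = 273.60 in aggregate.
Group total = 85 + 273.60 = 358.60.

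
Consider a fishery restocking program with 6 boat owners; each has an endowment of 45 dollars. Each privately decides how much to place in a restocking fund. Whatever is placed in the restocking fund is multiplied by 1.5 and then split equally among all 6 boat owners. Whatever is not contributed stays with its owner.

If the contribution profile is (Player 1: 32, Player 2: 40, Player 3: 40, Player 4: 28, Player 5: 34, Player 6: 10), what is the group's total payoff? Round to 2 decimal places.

362.00 dollars

Total contributed: 32 + 40 + 40 + 28 + 34 + 10 = 184; total kept: 6 × 45 − 184 = 86.
The restocking fund pays out 1.5 × 184 = 276.00 in aggregate.
Group total = 86 + 276.00 = 362.00.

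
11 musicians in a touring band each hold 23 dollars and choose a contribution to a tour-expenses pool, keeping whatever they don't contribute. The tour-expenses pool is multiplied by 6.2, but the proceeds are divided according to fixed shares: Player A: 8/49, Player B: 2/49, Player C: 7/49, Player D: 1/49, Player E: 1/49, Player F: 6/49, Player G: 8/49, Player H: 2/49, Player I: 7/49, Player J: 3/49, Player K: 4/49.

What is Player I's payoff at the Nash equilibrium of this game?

63.74 dollars

For player j, contributing a unit is worthwhile iff 6.2 × (j's share) ≥ 1, i.e. iff j's share is at least 0.1613.
The shares above 0.1613 belong to Player A and Player G, contributing 23 each; the remaining 9 contribute 0. Total contributed: 46.
Player I keeps 23 and receives 6.2 × 46 × 7/49 = 40.74 from the tour-expenses pool, for a payoff of 63.74.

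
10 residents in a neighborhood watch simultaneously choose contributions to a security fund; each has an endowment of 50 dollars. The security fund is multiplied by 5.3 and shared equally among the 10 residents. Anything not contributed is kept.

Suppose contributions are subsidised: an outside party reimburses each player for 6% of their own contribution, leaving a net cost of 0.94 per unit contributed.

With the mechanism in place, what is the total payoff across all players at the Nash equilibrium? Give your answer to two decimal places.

Even with the mechanism, each unit contributed returns only (5.3/10) / 0.94 = 0.5638 per unit of net cost, so contributing nothing is still dominant.
At the Nash equilibrium no one contributes; group total payoff = 10 × 50 = 500.

500.00 dollars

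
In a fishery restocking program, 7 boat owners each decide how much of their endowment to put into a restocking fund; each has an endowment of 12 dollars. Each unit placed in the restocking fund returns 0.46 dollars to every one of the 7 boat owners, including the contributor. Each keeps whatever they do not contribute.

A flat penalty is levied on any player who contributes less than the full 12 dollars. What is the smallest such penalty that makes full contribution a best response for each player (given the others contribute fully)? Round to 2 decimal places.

Given the others contribute fully, the best deviation is to contribute 0 (any partial contribution still incurs the fine and gives up units whose private return 0.46 is below 1).
Deviating from 12 to 0 saves 12 dollars but forfeits the deviator's share of the drop in the restocking fund: 0.46 × 12 = 5.52.
So the deviation gain is 12 − 5.52 = 6.48, and the fine must be at least 6.48 dollars to wipe it out.

6.48 dollars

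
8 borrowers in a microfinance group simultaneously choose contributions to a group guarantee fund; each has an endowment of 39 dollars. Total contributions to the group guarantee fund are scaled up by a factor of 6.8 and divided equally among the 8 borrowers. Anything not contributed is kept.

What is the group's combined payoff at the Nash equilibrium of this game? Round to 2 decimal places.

Each contributed unit returns 6.8/8 = 0.8500 to its contributor — below 1 — so contributing 0 is dominant for every player. At the Nash equilibrium everyone keeps their 39, and the group total is 8 × 39 = 312.

312.00 dollars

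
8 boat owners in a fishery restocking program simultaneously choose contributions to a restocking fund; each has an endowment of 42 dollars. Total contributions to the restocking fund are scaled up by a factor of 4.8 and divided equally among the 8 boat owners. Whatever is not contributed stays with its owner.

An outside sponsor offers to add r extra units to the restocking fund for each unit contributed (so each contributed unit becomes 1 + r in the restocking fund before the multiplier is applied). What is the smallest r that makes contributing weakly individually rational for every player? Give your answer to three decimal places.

0.667

With matching at rate r, one contributed unit becomes (1 + r) in the restocking fund and returns 4.8 × (1 + r) / 8 to the contributor.
Setting this equal to 1: 1 + r = 8/4.8 = 1.6667.
So the minimum matching rate is r = 1.6667 − 1 = 0.667.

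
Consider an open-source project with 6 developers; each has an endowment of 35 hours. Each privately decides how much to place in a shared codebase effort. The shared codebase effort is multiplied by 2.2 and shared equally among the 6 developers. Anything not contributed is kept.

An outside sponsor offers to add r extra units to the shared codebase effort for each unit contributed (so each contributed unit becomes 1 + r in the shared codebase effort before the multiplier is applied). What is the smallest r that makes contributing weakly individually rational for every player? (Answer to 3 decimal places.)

1.727

With matching at rate r, one contributed unit becomes (1 + r) in the shared codebase effort and returns 2.2 × (1 + r) / 6 to the contributor.
Setting this equal to 1: 1 + r = 6/2.2 = 2.7273.
So the minimum matching rate is r = 2.7273 − 1 = 1.727.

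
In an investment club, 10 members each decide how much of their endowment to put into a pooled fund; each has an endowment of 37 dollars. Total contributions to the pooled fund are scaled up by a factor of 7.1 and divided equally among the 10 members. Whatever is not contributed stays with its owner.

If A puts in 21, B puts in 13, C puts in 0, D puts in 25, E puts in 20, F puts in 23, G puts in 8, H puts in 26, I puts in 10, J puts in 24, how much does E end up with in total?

137.70 dollars

Total contributed: 21 + 13 + 0 + 25 + 20 + 23 + 8 + 26 + 10 + 24 = 170.
Each receives 7.1 × 170 / 10 = 120.70 from the pooled fund.
E keeps 37 − 20 = 17, so E's payoff is 17 + 120.70 = 137.70.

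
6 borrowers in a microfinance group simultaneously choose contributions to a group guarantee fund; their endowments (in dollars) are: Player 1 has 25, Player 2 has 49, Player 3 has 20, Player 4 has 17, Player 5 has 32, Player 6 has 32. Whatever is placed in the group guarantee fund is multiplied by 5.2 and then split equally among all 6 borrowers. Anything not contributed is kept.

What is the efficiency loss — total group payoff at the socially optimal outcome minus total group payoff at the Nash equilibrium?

The private return per contributed unit is 5.2/6 = 0.8667 < 1 for every player regardless of endowment, so the Nash equilibrium is zero contribution and the group total is Σ E_j = 25 + 49 + 20 + 17 + 32 + 32 = 175.
Each contributed unit returns 5.200 to the group, so the social optimum is full contribution by everyone: group total = 5.200 × 175 = 910.00.
Efficiency loss = (5.200 − 1) × 175 = 735.00.

735.00 dollars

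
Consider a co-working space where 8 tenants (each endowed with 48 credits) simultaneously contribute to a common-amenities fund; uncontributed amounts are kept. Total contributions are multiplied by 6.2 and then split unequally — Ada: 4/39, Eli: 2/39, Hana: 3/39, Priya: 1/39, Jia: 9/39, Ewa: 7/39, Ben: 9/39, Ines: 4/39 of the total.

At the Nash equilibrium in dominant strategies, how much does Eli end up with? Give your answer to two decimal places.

Each unit j contributes comes back to j as 6.2 × (j's share), so j prefers to contribute only if that share exceeds 1/6.2 = 0.1613; otherwise keeping the unit dominates.
The shares above 0.1613 belong to Jia, Ewa and Ben, contributing 48 each; the remaining 5 contribute 0. Total contributed: 144.
Eli keeps 48 and receives 6.2 × 144 × 2/39 = 45.78 from the common-amenities fund, for a payoff of 93.78.

93.78 credits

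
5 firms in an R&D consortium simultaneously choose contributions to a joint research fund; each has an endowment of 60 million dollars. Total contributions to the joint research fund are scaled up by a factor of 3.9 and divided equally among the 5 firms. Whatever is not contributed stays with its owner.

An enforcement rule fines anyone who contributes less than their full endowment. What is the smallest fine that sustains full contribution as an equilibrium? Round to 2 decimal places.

13.20 million dollars

Given the others contribute fully, the best deviation is to contribute 0 (any partial contribution still incurs the fine and gives up units whose private return 0.7800 is below 1).
Deviating from 60 to 0 saves 60 million dollars but forfeits the deviator's share of the drop in the joint research fund: 3.9/5 × 60 = 46.80.
So the deviation gain is 60 − 46.80 = 13.20, and the fine must be at least 13.20 million dollars to wipe it out.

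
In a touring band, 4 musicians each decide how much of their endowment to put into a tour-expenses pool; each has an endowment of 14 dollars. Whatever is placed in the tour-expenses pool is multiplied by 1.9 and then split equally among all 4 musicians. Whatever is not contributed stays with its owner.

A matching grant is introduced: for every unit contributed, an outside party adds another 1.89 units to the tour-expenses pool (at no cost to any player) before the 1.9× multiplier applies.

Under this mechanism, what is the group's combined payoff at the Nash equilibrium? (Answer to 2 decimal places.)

The effective private return per unit is now 1.9 × 2.89 / 4 = 1.3728 > 1, so every player's dominant strategy flips to full contribution.
At the Nash equilibrium everyone contributes 14. Group total payoff = 1.9 × 2.89 × 56 = 307.50.

307.50 dollars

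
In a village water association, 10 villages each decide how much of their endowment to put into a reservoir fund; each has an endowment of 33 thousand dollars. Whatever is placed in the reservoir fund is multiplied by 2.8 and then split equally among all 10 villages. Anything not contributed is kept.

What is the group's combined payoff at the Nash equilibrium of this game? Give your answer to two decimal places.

330.00 thousand dollars

Each contributed unit returns 2.8/10 = 0.2800 to its contributor — below 1 — so contributing 0 is dominant for every player. At the Nash equilibrium everyone keeps their 33, and the group total is 10 × 33 = 330.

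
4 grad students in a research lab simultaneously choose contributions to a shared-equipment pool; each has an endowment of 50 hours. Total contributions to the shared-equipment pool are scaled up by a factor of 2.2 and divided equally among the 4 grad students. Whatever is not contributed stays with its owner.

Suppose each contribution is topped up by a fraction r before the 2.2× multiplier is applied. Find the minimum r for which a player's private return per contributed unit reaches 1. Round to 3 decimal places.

With matching at rate r, one contributed unit becomes (1 + r) in the shared-equipment pool and returns 2.2 × (1 + r) / 4 to the contributor.
Setting this equal to 1: 1 + r = 4/2.2 = 1.8182.
So the minimum matching rate is r = 1.8182 − 1 = 0.818.

0.818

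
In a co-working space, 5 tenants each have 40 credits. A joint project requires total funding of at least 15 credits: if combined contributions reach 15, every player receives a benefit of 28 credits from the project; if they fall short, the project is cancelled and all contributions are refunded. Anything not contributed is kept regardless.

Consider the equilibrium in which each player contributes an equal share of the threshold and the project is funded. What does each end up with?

65 credits

Equal share of the threshold: 15/5 = 3.
At this profile no one gains by cutting their contribution: any cut drops the total below 15, the project is cancelled, contributions are refunded, and the deviator ends with 40, which is less than 40 − 3 + 28 = 65. Contributing more than 3 just wastes the excess. So contributing exactly 3 is a best response.
Each player's payoff: 40 − 3 + 28 = 65.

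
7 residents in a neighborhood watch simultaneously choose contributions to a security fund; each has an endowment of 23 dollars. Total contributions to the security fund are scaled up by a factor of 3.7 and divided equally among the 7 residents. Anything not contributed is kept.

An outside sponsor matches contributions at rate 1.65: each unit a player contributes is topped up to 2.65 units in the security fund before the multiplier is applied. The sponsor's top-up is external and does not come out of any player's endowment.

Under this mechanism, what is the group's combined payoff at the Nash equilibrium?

1578.61 dollars

The effective private return per unit is now 3.7 × 2.65 / 7 = 1.4007 > 1, so every player's dominant strategy flips to full contribution.
So the Nash equilibrium is full contribution by all 7; the group earns 3.7 × 2.65 × 161 = 1578.61.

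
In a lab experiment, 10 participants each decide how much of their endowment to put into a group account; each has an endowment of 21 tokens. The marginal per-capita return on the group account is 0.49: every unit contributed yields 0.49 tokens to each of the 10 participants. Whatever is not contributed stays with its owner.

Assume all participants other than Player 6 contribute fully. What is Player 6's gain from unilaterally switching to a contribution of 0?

10.71 tokens

Switching from a contribution of 21 to 0 lets Player 6 keep an extra 21 tokens, but lowers the group account by 21, which costs Player 6 their own share of that drop: 0.49 × 21 = 10.29.
Net gain = 21 − 10.29 = 10.71. The private return per contributed unit (0.49) is below 1, so free-riding is indeed the best response regardless of what the others do.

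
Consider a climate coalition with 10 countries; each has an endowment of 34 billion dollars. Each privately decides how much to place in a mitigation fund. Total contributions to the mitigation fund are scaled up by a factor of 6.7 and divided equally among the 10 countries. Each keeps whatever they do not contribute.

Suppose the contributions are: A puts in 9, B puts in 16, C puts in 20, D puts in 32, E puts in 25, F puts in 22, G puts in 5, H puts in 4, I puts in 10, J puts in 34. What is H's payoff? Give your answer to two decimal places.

148.59 billion dollars

Total contributed: 9 + 16 + 20 + 32 + 25 + 22 + 5 + 4 + 10 + 34 = 177.
Each receives 6.7 × 177 / 10 = 118.59 from the mitigation fund.
H keeps 34 − 4 = 30, so H's payoff is 30 + 118.59 = 148.59.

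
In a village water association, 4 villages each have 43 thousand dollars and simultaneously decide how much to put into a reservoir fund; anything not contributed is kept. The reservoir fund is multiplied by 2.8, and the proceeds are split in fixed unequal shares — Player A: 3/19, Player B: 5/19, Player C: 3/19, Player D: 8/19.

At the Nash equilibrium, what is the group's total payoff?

A player with share s gets back 2.8·s per unit contributed, so full contribution is dominant for anyone with s > 1/2.8 = 0.3571 and zero contribution is dominant for anyone below.
Player D alone (share 8/19) is above the threshold, contributing 43; the remaining 3 contribute 0. Total contributed: 43.
The reservoir fund pays out 2.8 × 43 = 120.40 in total (split across the unequal shares, but the aggregate is all that matters for the group sum).
The 3 free-riders keep 43 each, adding 129. Group total = 129 + 120.40 = 249.40.

249.40 thousand dollars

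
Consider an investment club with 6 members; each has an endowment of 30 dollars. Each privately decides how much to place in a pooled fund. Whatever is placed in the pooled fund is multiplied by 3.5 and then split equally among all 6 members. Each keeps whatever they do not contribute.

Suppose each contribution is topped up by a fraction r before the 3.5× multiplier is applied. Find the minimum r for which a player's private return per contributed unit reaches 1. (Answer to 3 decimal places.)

With matching at rate r, one contributed unit becomes (1 + r) in the pooled fund and returns 3.5 × (1 + r) / 6 to the contributor.
Setting this equal to 1: 1 + r = 6/3.5 = 1.7143.
So the minimum matching rate is r = 1.7143 − 1 = 0.714.

0.714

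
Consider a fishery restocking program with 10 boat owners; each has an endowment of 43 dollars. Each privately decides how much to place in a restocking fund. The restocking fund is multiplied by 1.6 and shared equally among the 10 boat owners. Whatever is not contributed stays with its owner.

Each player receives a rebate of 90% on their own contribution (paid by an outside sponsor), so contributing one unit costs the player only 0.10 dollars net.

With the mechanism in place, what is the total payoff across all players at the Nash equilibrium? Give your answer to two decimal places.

1075.00 dollars

Under the mechanism each unit contributed yields (1.6/10) / 0.10 = 1.6000 back to its contributor per unit of net cost, which exceeds 1, making full contribution the dominant choice for everyone.
At the Nash equilibrium everyone contributes 43. Group total payoff = 10 × (43 × 0.90 + 1.6 × 43) = 1075.00.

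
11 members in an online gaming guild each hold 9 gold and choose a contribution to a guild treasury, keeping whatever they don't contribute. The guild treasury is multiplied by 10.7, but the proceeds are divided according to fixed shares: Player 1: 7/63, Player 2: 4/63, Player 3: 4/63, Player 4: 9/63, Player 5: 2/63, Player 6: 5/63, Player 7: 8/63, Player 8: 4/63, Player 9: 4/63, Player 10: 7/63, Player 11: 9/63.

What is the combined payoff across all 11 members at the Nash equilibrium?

Each unit j contributes comes back to j as 10.7 × (j's share), so j prefers to contribute only if that share exceeds 1/10.7 = 0.0935; otherwise keeping the unit dominates.
Player 1, Player 4, Player 7, Player 10 and Player 11 clear that bar, contributing 9 each; the remaining 6 contribute 0. Total contributed: 45.
The guild treasury pays out 10.7 × 45 = 481.50 in total (split across the unequal shares, but the aggregate is all that matters for the group sum).
The 6 free-riders keep 9 each, adding 54. Group total = 54 + 481.50 = 535.50.

535.50 gold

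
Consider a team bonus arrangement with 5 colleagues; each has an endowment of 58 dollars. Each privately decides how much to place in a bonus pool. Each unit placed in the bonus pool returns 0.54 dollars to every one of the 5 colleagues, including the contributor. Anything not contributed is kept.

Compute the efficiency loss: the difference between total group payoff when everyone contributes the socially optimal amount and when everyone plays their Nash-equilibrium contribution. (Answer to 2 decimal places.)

The private return per contributed unit is 0.54 < 1, so contributing 0 is dominant for every player. At the Nash equilibrium everyone keeps their 58, and the group total is 5 × 58 = 290.
Each contributed unit returns 2.700 to the group as a whole (0.54 to each of 5 players), which exceeds 1, so the social optimum is full contribution: group total = 2.700 × 290 = 783.00.
Efficiency loss = 783.00 − 290 = 493.00.

493.00 dollars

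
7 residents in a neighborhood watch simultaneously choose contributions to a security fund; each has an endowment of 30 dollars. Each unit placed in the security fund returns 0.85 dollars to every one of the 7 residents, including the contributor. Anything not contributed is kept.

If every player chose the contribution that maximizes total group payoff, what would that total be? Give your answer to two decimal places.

Each contributed unit returns 5.950 to the group as a whole (0.85 to each of 7 players), which exceeds 1, so the social optimum is full contribution: group total = 5.950 × 210 = 1249.50.

1249.50 dollars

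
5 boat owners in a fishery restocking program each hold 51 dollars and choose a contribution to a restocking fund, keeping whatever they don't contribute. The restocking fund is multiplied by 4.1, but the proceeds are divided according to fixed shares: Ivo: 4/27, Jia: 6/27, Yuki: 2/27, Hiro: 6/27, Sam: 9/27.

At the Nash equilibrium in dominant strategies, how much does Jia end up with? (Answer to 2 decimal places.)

Each unit j contributes comes back to j as 4.1 × (j's share), so j prefers to contribute only if that share exceeds 1/4.1 = 0.2439; otherwise keeping the unit dominates.
The only share above 0.2439 is Sam's 9/27, contributing 51; the remaining 4 contribute 0. Total contributed: 51.
Jia keeps 51 and receives 4.1 × 51 × 6/27 = 46.47 from the restocking fund, for a payoff of 97.47.

97.47 dollars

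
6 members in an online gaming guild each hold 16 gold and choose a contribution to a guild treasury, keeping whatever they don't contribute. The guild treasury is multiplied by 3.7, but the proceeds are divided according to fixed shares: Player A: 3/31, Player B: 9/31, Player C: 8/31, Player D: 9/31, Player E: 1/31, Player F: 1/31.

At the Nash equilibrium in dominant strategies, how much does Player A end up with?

27.46 gold

Each unit j contributes comes back to j as 3.7 × (j's share), so j prefers to contribute only if that share exceeds 1/3.7 = 0.2703; otherwise keeping the unit dominates.
Player B and Player D are above the threshold, contributing 16 each; the remaining 4 contribute 0. Total contributed: 32.
Player A keeps 16 and receives 3.7 × 32 × 3/31 = 11.46 from the guild treasury, for a payoff of 27.46.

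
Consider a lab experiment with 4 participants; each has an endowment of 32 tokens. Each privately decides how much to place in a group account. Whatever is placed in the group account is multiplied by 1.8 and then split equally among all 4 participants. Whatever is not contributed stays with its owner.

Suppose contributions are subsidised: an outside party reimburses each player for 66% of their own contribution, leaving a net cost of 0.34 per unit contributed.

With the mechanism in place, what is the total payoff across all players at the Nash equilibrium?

The effective private return per unit is now (1.8/4) / 0.34 = 1.3235 > 1, so every player's dominant strategy flips to full contribution.
At the Nash equilibrium everyone contributes 32. Group total payoff = 4 × (32 × 0.66 + 1.8 × 32) = 314.88.

314.88 tokens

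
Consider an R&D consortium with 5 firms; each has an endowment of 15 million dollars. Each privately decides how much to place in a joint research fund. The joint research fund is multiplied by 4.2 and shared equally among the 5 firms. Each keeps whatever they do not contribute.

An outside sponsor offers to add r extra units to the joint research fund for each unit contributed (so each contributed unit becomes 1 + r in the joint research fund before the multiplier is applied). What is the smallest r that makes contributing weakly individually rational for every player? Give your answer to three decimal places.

With matching at rate r, one contributed unit becomes (1 + r) in the joint research fund and returns 4.2 × (1 + r) / 5 to the contributor.
Setting this equal to 1: 1 + r = 5/4.2 = 1.1905.
So the minimum matching rate is r = 1.1905 − 1 = 0.190.

0.190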